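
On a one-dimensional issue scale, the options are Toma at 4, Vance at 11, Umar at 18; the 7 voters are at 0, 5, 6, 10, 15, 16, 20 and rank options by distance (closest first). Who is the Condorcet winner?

With single-peaked preferences on a line, the Condorcet winner is the candidate closest to the median voter.
The median voter (position 10) is closest to Vance at 11.
Check: Vance vs Toma — voters closer to Vance: 4 of 7.

Vance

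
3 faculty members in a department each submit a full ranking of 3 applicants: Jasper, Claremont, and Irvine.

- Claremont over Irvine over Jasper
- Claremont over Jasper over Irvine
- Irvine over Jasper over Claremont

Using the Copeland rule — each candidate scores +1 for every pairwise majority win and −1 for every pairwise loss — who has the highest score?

Pairwise results:
  Jasper vs Claremont: Claremont wins 2–1.
  Jasper vs Irvine: Irvine wins 2–1.
  Claremont vs Irvine: Claremont wins 2–1.
Copeland scores (wins − losses):
  Jasper: 0 − 2 = -2
  Claremont: 2 − 0 = 2
  Irvine: 1 − 1 = 0
Claremont has the best Copeland score.

Claremont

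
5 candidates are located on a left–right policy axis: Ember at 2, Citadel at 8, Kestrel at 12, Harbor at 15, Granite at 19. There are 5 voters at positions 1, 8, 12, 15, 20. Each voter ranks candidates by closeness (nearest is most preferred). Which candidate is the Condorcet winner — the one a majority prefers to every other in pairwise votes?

Kestrel

With single-peaked preferences on a line, the Condorcet winner is the candidate closest to the median voter.
The median voter (position 12) is closest to Kestrel at 12.
Check: Kestrel vs Harbor — voters closer to Kestrel: 3 of 5.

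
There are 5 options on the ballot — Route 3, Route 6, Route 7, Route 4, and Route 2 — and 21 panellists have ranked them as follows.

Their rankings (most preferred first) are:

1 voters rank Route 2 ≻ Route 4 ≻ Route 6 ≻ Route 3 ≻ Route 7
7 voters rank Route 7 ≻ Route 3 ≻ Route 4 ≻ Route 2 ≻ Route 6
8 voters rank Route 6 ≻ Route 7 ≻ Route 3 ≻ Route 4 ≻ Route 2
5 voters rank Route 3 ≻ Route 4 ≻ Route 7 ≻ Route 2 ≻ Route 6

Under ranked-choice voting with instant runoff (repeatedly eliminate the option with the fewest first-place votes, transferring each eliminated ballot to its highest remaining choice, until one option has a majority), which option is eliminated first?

Round 1: Route 6 8, Route 7 7, Route 3 5, Route 2 1, Route 4 0. Route 4 has the fewest and is eliminated.
Round 2: Route 6 8, Route 7 7, Route 3 5, Route 2 1. Route 2 has the fewest and is eliminated.
Round 3: Route 6 9, Route 7 7, Route 3 5. Route 3 has the fewest and is eliminated.
Round 4: Route 7 12, Route 6 9. Route 7 has a majority.

Route 4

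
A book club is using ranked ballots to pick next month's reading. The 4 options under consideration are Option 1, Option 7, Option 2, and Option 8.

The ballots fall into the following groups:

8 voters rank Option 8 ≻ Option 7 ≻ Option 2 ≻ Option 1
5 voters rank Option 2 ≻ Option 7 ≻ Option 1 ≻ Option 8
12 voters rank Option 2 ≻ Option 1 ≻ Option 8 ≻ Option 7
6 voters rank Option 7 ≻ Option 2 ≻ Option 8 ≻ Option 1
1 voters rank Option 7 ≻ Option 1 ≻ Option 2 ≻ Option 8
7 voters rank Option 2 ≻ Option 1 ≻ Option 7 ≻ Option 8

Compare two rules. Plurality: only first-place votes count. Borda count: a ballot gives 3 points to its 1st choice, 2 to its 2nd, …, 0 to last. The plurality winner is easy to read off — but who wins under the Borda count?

Option 2

Plurality first-place counts: Option 1 0, Option 7 7, Option 2 24, Option 8 8 → Option 2.
Borda totals: Option 1 45, Option 7 54, Option 2 93, Option 8 42 → Option 2.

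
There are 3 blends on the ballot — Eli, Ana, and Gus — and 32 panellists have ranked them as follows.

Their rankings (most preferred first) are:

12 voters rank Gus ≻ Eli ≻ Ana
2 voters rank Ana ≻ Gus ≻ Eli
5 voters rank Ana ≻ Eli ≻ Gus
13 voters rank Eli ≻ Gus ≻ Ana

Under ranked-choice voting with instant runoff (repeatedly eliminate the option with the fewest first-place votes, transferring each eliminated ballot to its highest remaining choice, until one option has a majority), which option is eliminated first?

Ana

Round 1: Eli 13, Gus 12, Ana 7. Ana has the fewest and is eliminated.
Round 2: Eli 18, Gus 14. Eli has a majority.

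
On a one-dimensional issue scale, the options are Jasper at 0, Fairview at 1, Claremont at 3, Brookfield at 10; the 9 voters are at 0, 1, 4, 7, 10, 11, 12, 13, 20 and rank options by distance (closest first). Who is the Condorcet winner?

With single-peaked preferences on a line, the Condorcet winner is the candidate closest to the median voter.
The median voter (position 10) is closest to Brookfield at 10.
Check: Brookfield vs Jasper — voters closer to Brookfield: 6 of 9.

Brookfield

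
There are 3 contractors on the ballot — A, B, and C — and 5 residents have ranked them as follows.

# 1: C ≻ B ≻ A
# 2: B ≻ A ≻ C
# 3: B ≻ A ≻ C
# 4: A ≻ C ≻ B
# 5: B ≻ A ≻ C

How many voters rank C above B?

2

Ballots ranking C above B: 2.
Ballots ranking B above C: 3.
So 2 of 5 voters prefer C to B.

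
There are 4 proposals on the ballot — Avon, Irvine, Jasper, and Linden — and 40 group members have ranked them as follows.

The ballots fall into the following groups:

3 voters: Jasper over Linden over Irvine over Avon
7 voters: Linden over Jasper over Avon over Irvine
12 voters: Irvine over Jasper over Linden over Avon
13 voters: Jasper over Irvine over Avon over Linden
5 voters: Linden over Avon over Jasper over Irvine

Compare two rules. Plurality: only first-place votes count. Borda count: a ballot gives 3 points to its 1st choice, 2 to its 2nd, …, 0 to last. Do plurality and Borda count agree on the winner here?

Plurality first-place counts: Avon 0, Irvine 12, Jasper 16, Linden 12 → Jasper.
Borda totals: Avon 30, Irvine 65, Jasper 91, Linden 54 → Jasper.
The two rules agree on Jasper.

Yes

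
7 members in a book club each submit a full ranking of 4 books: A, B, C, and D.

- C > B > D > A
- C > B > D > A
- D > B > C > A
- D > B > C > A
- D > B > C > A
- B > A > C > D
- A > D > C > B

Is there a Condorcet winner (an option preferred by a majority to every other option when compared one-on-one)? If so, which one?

D

Head-to-head results (7 voters total):
A vs B: B wins 6–1.
A vs C: C wins 5–2.
A vs D: D wins 5–2.
B vs C: B wins 4–3.
B vs D: D wins 4–3.
C vs D: D wins 4–3.
D beats each rival — A (5–2), B (4–3), C (4–3) — so D is the Condorcet winner.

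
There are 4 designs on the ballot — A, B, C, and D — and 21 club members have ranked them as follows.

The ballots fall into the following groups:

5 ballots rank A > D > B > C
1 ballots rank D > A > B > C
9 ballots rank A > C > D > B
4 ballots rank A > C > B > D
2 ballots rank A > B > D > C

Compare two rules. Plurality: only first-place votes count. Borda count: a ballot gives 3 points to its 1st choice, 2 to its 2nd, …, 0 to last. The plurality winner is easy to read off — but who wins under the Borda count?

Plurality first-place counts: A 20, B 0, C 0, D 1 → A.
Borda totals: A 62, B 14, C 26, D 24 → A.

A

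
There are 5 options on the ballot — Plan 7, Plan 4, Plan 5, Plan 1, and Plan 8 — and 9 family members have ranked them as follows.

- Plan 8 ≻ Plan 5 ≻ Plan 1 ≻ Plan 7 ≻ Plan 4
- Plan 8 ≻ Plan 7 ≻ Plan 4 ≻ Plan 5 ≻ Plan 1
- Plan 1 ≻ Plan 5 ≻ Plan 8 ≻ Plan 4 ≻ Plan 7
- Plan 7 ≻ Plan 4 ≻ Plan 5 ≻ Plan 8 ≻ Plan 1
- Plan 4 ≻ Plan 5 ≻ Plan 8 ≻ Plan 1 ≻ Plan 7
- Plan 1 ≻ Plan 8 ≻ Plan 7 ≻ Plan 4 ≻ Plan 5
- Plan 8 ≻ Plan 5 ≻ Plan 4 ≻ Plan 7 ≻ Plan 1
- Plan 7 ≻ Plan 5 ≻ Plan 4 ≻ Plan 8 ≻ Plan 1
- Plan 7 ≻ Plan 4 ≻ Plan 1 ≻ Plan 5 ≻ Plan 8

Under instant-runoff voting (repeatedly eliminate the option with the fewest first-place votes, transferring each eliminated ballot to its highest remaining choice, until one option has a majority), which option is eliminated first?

Round 1: Plan 7 3, Plan 8 3, Plan 1 2, Plan 4 1, Plan 5 0. Plan 5 has the fewest and is eliminated.
Round 2: Plan 7 3, Plan 8 3, Plan 1 2, Plan 4 1. Plan 4 has the fewest and is eliminated.
Round 3: Plan 8 4, Plan 7 3, Plan 1 2. Plan 1 has the fewest and is eliminated.
Round 4: Plan 8 6, Plan 7 3. Plan 8 has a majority.

Plan 5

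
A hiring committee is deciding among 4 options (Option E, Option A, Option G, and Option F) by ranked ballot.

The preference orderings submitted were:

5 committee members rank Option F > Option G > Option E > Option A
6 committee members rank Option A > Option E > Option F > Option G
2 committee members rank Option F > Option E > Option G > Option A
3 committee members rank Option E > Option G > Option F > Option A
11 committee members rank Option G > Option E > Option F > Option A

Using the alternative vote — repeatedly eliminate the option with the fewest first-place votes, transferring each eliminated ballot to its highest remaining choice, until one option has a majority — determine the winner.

Option G

Round 1: Option G 11, Option F 7, Option A 6, Option E 3. Option E has the fewest and is eliminated.
Round 2: Option G 14, Option F 7, Option A 6. Option G has a majority.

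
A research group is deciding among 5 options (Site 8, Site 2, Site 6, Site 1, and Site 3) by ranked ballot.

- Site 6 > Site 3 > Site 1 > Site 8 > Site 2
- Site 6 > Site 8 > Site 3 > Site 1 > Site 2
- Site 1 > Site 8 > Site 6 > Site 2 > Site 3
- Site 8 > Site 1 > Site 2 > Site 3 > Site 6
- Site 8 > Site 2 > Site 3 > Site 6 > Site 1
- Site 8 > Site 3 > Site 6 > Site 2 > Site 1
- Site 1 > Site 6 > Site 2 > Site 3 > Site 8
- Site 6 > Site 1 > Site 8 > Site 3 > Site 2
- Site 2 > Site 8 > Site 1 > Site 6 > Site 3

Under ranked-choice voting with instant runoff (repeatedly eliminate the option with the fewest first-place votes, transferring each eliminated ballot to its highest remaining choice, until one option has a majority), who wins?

Site 8

Round 1: Site 8 3, Site 6 3, Site 1 2, Site 2 1, Site 3 0. Site 3 has the fewest and is eliminated.
Round 2: Site 8 3, Site 6 3, Site 1 2, Site 2 1. Site 2 has the fewest and is eliminated.
Round 3: Site 8 4, Site 6 3, Site 1 2. Site 1 has the fewest and is eliminated.
Round 4: Site 8 5, Site 6 4. Site 8 has a majority.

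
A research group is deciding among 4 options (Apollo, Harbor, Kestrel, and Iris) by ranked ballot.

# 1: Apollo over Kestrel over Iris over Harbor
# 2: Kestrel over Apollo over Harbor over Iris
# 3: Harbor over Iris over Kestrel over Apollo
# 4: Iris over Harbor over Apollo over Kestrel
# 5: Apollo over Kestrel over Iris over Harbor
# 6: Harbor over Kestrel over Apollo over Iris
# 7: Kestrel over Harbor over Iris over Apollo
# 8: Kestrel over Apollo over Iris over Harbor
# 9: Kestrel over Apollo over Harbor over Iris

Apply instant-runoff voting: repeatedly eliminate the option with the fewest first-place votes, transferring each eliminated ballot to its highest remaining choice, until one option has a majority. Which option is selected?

Round 1: Kestrel 4, Apollo 2, Harbor 2, Iris 1. Iris has the fewest and is eliminated.
Round 2: Kestrel 4, Harbor 3, Apollo 2. Apollo has the fewest and is eliminated.
Round 3: Kestrel 6, Harbor 3. Kestrel has a majority.

Kestrel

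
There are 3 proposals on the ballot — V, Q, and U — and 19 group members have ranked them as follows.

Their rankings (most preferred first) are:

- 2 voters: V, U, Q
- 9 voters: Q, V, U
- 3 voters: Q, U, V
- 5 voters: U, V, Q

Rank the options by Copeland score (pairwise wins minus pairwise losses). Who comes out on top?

Pairwise results:
  V vs Q: Q wins 12–7.
  V vs U: V wins 11–8.
  Q vs U: Q wins 12–7.
Copeland scores (wins − losses):
  V: 1 − 1 = 0
  Q: 2 − 0 = 2
  U: 0 − 2 = -2
Q has the best Copeland score.

Q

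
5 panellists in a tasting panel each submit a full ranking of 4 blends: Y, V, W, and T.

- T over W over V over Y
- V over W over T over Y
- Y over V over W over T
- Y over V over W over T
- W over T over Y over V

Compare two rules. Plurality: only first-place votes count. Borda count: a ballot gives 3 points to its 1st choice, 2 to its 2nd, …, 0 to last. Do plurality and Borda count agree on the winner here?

No

Plurality first-place counts: Y 2, V 1, W 1, T 1 → Y.
Borda totals: Y 7, V 8, W 9, T 6 → W.
The two rules disagree: plurality picks Y, Borda picks W.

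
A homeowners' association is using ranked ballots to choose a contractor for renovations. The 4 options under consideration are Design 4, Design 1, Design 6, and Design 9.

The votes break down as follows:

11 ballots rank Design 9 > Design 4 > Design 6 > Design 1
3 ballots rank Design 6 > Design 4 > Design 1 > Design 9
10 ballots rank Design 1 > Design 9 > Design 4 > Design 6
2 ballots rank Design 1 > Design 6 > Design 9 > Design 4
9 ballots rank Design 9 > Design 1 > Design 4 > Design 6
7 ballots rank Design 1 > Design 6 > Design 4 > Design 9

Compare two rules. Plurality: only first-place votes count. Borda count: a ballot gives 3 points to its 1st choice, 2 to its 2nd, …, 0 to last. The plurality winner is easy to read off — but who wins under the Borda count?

Design 9

Plurality first-place counts: Design 4 0, Design 1 19, Design 6 3, Design 9 20 → Design 9.
Borda totals: Design 4 54, Design 1 78, Design 6 38, Design 9 82 → Design 9.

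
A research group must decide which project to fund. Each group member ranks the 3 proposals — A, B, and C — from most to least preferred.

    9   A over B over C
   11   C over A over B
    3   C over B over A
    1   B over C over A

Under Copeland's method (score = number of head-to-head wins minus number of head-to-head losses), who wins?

Pairwise results:
  A vs B: A wins 20–4.
  A vs C: C wins 15–9.
  B vs C: C wins 14–10.
Copeland scores (wins − losses):
  A: 1 − 1 = 0
  B: 0 − 2 = -2
  C: 2 − 0 = 2
C has the best Copeland score.

C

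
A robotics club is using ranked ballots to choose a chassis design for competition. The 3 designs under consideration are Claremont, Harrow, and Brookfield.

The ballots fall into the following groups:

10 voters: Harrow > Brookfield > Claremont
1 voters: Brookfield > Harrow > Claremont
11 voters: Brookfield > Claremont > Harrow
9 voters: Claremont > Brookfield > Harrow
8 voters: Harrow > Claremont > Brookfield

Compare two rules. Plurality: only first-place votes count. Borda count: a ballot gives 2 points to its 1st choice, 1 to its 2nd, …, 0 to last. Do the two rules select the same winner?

No

Plurality first-place counts: Claremont 9, Harrow 18, Brookfield 12 → Harrow.
Borda totals: Claremont 37, Harrow 37, Brookfield 43 → Brookfield.
The two rules disagree: plurality picks Harrow, Borda picks Brookfield.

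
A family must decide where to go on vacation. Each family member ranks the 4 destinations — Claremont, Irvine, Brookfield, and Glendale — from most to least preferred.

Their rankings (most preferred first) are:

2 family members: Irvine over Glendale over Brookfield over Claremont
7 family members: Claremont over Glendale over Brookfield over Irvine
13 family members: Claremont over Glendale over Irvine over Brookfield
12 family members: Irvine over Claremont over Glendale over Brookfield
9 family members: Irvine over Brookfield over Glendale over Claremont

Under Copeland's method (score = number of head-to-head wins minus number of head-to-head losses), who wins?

Pairwise results:
  Claremont vs Irvine: Irvine wins 23–20.
  Claremont vs Brookfield: Claremont wins 32–11.
  Claremont vs Glendale: Claremont wins 32–11.
  Irvine vs Brookfield: Irvine wins 36–7.
  Irvine vs Glendale: Irvine wins 23–20.
  Brookfield vs Glendale: Glendale wins 34–9.
Copeland scores (wins − losses):
  Claremont: 2 − 1 = 1
  Irvine: 3 − 0 = 3
  Brookfield: 0 − 3 = -3
  Glendale: 1 − 2 = -1
Irvine has the best Copeland score.

Irvine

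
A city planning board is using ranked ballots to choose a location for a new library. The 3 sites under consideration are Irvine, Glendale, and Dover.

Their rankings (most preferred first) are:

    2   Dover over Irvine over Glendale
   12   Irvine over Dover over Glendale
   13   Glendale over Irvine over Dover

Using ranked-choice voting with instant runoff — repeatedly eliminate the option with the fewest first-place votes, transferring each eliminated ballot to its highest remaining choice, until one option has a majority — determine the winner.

Irvine

Round 1: Glendale 13, Irvine 12, Dover 2. Dover has the fewest and is eliminated.
Round 2: Irvine 14, Glendale 13. Irvine has a majority.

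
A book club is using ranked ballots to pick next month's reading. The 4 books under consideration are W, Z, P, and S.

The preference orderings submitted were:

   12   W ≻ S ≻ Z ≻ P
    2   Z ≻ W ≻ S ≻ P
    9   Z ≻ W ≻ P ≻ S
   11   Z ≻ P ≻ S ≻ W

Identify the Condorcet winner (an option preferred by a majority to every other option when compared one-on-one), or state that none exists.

Z

Head-to-head results (34 voters total):
W vs Z: Z wins 22–12.
W vs P: W wins 23–11.
W vs S: W wins 23–11.
Z vs P: Z wins 34–0.
Z vs S: Z wins 22–12.
P vs S: P wins 20–14.
Z beats each rival — W (22–12), P (34–0), S (22–12) — so Z is the Condorcet winner.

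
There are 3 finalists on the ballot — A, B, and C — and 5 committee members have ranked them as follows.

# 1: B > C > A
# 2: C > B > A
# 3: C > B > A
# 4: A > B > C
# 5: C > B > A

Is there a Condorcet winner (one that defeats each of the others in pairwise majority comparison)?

Yes

Head-to-head results (5 voters total):
A vs B: B wins 4–1.
A vs C: C wins 4–1.
B vs C: C wins 3–2.
C beats each rival — A (4–1), B (3–2) — so C is the Condorcet winner.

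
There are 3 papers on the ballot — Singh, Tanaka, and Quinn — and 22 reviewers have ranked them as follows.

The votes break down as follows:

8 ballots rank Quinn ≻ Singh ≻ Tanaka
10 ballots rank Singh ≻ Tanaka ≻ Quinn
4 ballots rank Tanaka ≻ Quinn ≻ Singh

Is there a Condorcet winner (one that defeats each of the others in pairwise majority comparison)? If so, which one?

Head-to-head results (22 voters total):
Singh vs Tanaka: Singh wins 18–4.
Singh vs Quinn: Quinn wins 12–10.
Tanaka vs Quinn: Tanaka wins 14–8.
No candidate beats all others: Singh beats Tanaka beats Quinn beats Singh, a majority cycle.

No Condorcet winner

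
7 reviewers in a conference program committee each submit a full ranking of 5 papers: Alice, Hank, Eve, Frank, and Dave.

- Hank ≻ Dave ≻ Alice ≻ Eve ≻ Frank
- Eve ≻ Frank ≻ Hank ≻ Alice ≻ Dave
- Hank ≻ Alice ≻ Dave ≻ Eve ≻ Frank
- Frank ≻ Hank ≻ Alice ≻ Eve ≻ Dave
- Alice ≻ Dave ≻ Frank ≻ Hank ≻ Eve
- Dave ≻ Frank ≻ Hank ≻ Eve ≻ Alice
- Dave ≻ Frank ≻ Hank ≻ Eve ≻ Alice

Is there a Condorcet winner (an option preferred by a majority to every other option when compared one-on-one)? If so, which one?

No Condorcet winner

Head-to-head results (7 voters total):
Alice vs Hank: Hank wins 6–1.
Alice vs Eve: Alice wins 4–3.
Alice vs Frank: Frank wins 4–3.
Alice vs Dave: Alice wins 4–3.
Hank vs Eve: Hank wins 6–1.
Hank vs Frank: Frank wins 5–2.
Hank vs Dave: Hank wins 4–3.
Eve vs Frank: Frank wins 4–3.
Eve vs Dave: Dave wins 5–2.
Frank vs Dave: Dave wins 5–2.
No candidate beats all others: Alice beats Dave beats Frank beats Alice, a majority cycle.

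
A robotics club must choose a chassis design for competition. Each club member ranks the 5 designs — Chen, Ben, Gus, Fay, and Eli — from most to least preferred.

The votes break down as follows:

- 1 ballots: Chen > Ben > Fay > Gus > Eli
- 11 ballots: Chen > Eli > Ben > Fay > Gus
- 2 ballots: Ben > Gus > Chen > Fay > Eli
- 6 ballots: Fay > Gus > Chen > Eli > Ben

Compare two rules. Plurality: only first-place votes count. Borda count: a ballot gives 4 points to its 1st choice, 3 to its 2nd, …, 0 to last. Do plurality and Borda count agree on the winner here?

Yes

Plurality first-place counts: Chen 12, Ben 2, Gus 0, Fay 6, Eli 0 → Chen.
Borda totals: Chen 64, Ben 33, Gus 25, Fay 39, Eli 39 → Chen.
The two rules agree on Chen.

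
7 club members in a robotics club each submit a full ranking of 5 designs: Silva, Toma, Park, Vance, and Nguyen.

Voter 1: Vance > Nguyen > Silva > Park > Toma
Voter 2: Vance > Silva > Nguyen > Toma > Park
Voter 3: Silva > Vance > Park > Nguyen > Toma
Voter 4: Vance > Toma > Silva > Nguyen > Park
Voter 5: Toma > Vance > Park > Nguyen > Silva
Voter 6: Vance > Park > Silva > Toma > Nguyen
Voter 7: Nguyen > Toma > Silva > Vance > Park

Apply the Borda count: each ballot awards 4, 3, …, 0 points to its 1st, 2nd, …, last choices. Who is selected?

Vance

Borda scores:
  Silva: 2 + 3 + 4 + 2 + 0 + 2 + 2 = 15
  Toma: 0 + 1 + 0 + 3 + 4 + 1 + 3 = 12
  Park: 1 + 0 + 2 + 0 + 2 + 3 + 0 = 8
  Vance: 4 + 4 + 3 + 4 + 3 + 4 + 1 = 23
  Nguyen: 3 + 2 + 1 + 1 + 1 + 0 + 4 = 12
Vance has the highest total.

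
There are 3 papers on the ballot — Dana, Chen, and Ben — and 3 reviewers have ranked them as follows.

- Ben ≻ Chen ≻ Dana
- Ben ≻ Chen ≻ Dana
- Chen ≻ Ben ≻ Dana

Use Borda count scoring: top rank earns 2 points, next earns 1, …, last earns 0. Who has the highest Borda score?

Borda scores:
  Dana: 0 + 0 + 0 = 0
  Chen: 1 + 1 + 2 = 4
  Ben: 2 + 2 + 1 = 5
Ben has the highest total.

Ben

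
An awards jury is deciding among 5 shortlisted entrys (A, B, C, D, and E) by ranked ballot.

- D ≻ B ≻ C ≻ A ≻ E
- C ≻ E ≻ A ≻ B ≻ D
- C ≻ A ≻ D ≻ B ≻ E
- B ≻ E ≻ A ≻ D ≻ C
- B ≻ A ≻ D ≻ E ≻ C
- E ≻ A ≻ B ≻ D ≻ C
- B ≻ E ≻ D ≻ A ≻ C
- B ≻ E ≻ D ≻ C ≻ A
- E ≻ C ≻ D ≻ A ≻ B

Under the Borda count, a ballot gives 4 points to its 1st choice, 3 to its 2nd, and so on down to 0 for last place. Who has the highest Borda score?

B

Borda scores:
  A: 1 + 2 + 3 + 2 + 3 + 3 + 1 + 0 + 1 = 16
  B: 3 + 1 + 1 + 4 + 4 + 2 + 4 + 4 + 0 = 23
  C: 2 + 4 + 4 + 0 + 0 + 0 + 0 + 1 + 3 = 14
  D: 4 + 0 + 2 + 1 + 2 + 1 + 2 + 2 + 2 = 16
  E: 0 + 3 + 0 + 3 + 1 + 4 + 3 + 3 + 4 = 21
B has the highest total.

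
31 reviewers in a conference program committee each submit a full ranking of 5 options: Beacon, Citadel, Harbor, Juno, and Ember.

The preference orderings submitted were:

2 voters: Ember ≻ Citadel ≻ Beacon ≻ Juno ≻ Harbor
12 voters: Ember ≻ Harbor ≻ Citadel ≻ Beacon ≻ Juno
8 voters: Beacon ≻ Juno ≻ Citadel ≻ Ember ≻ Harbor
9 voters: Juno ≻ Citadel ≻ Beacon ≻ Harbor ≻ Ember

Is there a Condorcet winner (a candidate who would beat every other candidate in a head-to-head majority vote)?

Head-to-head results (31 voters total):
Beacon vs Citadel: Citadel wins 23–8.
Beacon vs Harbor: Beacon wins 19–12.
Beacon vs Juno: Beacon wins 22–9.
Beacon vs Ember: Beacon wins 17–14.
Citadel vs Harbor: Citadel wins 19–12.
Citadel vs Juno: Juno wins 17–14.
Citadel vs Ember: Citadel wins 17–14.
Harbor vs Juno: Juno wins 19–12.
Harbor vs Ember: Ember wins 22–9.
Juno vs Ember: Juno wins 17–14.
No candidate beats all others: Beacon beats Juno beats Citadel beats Beacon, a majority cycle.

No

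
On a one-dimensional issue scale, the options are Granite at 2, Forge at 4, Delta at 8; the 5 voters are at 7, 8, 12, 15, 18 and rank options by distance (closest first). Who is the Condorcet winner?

With single-peaked preferences on a line, the Condorcet winner is the candidate closest to the median voter.
The median voter (position 12) is closest to Delta at 8.
Check: Delta vs Granite — voters closer to Delta: 5 of 5.

Delta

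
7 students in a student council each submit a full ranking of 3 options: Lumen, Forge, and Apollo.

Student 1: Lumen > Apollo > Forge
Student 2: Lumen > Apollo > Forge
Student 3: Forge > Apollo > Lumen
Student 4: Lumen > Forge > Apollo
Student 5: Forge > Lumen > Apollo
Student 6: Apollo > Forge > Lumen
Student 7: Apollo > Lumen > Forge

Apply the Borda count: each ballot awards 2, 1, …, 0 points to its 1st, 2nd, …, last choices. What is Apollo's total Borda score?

7

Borda scores:
  Lumen: 2 + 2 + 0 + 2 + 1 + 0 + 1 = 8
  Forge: 0 + 0 + 2 + 1 + 2 + 1 + 0 = 6
  Apollo: 1 + 1 + 1 + 0 + 0 + 2 + 2 = 7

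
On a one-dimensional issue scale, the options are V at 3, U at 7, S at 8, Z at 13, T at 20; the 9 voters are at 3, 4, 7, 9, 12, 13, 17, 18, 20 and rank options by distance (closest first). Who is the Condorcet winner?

With single-peaked preferences on a line, the Condorcet winner is the candidate closest to the median voter.
The median voter (position 12) is closest to Z at 13.
Check: Z vs V — voters closer to Z: 6 of 9.

Z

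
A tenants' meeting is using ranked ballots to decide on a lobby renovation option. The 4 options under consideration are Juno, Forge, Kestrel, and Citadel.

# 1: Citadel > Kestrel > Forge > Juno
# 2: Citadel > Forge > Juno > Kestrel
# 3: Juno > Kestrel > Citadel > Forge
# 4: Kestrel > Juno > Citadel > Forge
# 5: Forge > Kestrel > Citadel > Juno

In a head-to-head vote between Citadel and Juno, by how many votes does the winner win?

Ballots ranking Citadel above Juno: 3.
Ballots ranking Juno above Citadel: 2.
Citadel wins 3–2, a margin of 1.

1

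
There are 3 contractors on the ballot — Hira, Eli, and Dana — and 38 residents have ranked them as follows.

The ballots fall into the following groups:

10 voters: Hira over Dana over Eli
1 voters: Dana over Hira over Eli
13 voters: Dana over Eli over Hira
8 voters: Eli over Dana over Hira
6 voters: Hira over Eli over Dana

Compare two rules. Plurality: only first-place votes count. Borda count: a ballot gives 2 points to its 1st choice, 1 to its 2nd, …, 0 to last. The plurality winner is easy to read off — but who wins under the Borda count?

Plurality first-place counts: Hira 16, Eli 8, Dana 14 → Hira.
Borda totals: Hira 33, Eli 35, Dana 46 → Dana.

Dana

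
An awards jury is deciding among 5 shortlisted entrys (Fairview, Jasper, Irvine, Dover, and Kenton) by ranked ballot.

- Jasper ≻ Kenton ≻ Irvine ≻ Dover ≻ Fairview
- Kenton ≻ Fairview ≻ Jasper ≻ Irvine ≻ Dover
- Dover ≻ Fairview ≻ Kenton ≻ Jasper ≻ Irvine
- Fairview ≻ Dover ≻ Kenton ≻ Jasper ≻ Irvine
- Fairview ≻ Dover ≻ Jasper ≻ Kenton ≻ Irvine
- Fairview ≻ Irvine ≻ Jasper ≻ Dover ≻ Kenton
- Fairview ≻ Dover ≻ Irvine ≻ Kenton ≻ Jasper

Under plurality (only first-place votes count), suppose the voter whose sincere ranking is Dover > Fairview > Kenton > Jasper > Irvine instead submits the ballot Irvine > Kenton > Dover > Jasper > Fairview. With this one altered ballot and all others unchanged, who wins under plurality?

First-place totals with the altered ballot: Fairview 4, Jasper 1, Irvine 1, Dover 0, Kenton 1.
The winner is unchanged: still Fairview.

Fairview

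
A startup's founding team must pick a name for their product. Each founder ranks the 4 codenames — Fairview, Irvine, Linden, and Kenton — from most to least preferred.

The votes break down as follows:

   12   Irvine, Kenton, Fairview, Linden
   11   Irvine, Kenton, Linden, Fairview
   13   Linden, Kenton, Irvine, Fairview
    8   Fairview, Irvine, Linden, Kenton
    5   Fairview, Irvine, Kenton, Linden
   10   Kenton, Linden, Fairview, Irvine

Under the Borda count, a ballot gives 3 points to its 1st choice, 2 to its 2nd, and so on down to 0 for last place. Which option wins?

Irvine

Borda scores:
  Fairview: 12·1 + 11·0 + 13·0 + 8·3 + 5·3 + 10·1 = 61
  Irvine: 12·3 + 11·3 + 13·1 + 8·2 + 5·2 + 10·0 = 108
  Linden: 12·0 + 11·1 + 13·3 + 8·1 + 5·0 + 10·2 = 78
  Kenton: 12·2 + 11·2 + 13·2 + 8·0 + 5·1 + 10·3 = 107
Irvine has the highest total.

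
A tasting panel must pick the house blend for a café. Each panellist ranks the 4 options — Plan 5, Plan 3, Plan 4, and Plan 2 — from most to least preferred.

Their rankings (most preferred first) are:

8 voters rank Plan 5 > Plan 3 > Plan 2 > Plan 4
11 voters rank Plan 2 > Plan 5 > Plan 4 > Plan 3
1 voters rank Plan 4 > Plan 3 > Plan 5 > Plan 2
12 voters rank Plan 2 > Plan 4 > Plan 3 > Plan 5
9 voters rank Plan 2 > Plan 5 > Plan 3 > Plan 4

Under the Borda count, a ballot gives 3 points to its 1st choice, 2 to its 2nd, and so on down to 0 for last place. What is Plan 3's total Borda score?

39

Borda scores:
  Plan 5: 8·3 + 11·2 + 1 + 12·0 + 9·2 = 65
  Plan 3: 8·2 + 11·0 + 2 + 12·1 + 9·1 = 39
  Plan 4: 8·0 + 11·1 + 3 + 12·2 + 9·0 = 38
  Plan 2: 8·1 + 11·3 + 0 + 12·3 + 9·3 = 104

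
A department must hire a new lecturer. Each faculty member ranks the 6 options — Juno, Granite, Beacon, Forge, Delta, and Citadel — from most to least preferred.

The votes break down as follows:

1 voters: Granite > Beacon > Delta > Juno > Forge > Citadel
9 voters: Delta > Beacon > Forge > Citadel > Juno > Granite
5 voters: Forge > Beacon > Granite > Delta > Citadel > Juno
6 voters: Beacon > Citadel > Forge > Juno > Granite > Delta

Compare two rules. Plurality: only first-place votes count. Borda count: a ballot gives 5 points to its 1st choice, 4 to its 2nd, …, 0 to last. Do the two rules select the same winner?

Plurality first-place counts: Juno 0, Granite 1, Beacon 6, Forge 5, Delta 9, Citadel 0 → Delta.
Borda totals: Juno 23, Granite 26, Beacon 90, Forge 71, Delta 58, Citadel 47 → Beacon.
The two rules disagree: plurality picks Delta, Borda picks Beacon.

No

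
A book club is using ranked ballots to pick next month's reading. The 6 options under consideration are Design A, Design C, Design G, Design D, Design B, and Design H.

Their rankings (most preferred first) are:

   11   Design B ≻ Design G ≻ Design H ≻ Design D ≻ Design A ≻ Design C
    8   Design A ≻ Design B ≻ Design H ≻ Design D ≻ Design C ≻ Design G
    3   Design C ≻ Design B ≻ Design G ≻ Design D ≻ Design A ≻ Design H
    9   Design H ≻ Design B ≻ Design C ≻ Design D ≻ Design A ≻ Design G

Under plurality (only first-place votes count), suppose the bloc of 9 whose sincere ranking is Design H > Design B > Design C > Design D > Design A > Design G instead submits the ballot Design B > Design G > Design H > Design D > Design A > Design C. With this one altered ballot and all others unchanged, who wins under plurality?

Design B

First-place totals with the altered ballot: Design A 8, Design C 3, Design G 0, Design D 0, Design B 20, Design H 0.
The winner is unchanged: still Design B.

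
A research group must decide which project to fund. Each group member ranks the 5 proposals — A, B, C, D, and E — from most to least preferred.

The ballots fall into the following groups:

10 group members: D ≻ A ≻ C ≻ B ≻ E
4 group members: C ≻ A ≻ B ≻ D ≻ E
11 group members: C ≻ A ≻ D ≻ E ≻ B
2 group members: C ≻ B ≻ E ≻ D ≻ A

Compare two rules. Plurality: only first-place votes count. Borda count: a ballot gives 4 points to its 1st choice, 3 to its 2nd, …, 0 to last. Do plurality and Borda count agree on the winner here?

Yes

Plurality first-place counts: A 0, B 0, C 17, D 10, E 0 → C.
Borda totals: A 75, B 24, C 88, D 68, E 15 → C.
The two rules agree on C.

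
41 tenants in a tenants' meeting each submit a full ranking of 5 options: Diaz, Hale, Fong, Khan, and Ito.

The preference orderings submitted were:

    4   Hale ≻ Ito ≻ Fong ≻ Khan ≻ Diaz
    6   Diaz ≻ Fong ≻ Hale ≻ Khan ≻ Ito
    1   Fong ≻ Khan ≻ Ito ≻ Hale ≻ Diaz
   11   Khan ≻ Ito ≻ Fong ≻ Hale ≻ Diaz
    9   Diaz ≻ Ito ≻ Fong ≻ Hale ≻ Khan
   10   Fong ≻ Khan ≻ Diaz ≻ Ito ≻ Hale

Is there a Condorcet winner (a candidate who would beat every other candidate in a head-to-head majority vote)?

Head-to-head results (41 voters total):
Diaz vs Hale: Diaz wins 25–16.
Diaz vs Fong: Fong wins 26–15.
Diaz vs Khan: Khan wins 26–15.
Diaz vs Ito: Diaz wins 25–16.
Hale vs Fong: Fong wins 37–4.
Hale vs Khan: Khan wins 22–19.
Hale vs Ito: Ito wins 31–10.
Fong vs Khan: Fong wins 30–11.
Fong vs Ito: Ito wins 24–17.
Khan vs Ito: Khan wins 28–13.
No candidate beats all others: Diaz beats Ito beats Fong beats Diaz, a majority cycle.

No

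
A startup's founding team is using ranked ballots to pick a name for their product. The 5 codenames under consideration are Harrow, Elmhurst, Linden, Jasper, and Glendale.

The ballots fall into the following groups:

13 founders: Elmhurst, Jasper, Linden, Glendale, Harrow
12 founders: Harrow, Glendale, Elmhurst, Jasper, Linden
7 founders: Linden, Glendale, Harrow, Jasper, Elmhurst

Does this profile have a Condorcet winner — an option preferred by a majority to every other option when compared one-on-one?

No

Head-to-head results (32 voters total):
Harrow vs Elmhurst: Harrow wins 19–13.
Harrow vs Linden: Linden wins 20–12.
Harrow vs Jasper: Harrow wins 19–13.
Harrow vs Glendale: Glendale wins 20–12.
Elmhurst vs Linden: Elmhurst wins 25–7.
Elmhurst vs Jasper: Elmhurst wins 25–7.
Elmhurst vs Glendale: Glendale wins 19–13.
Linden vs Jasper: Jasper wins 25–7.
Linden vs Glendale: Linden wins 20–12.
Jasper vs Glendale: Glendale wins 19–13.
No candidate beats all others: Harrow beats Elmhurst beats Linden beats Harrow, a majority cycle.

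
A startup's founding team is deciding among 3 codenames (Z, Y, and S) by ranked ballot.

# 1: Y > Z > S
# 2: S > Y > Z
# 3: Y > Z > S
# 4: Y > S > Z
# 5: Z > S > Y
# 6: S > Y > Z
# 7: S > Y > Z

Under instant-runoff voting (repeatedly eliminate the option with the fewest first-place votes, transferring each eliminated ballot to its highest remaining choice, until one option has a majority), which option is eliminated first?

Z

Round 1: Y 3, S 3, Z 1. Z has the fewest and is eliminated.
Round 2: S 4, Y 3. S has a majority.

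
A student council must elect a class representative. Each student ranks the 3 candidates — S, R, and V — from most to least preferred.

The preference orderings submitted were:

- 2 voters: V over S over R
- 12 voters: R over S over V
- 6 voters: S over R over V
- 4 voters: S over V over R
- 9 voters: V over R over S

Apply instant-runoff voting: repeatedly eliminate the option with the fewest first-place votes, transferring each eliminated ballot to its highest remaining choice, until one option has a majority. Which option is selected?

R

Round 1: R 12, V 11, S 10. S has the fewest and is eliminated.
Round 2: R 18, V 15. R has a majority.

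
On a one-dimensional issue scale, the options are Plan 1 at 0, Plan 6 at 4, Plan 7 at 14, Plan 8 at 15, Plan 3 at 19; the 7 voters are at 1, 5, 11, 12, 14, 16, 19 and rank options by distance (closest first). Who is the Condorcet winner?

With single-peaked preferences on a line, the Condorcet winner is the candidate closest to the median voter.
The median voter (position 12) is closest to Plan 7 at 14.
Check: Plan 7 vs Plan 1 — voters closer to Plan 7: 5 of 7.

Plan 7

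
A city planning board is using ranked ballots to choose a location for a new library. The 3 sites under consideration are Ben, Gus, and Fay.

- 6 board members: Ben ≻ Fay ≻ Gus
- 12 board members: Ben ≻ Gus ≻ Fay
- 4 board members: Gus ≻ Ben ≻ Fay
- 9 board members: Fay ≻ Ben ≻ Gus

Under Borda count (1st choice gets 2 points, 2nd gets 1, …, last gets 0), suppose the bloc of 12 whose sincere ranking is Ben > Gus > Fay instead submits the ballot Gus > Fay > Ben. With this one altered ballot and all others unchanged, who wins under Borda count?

Fay

Borda totals with the altered ballot: Ben 25, Gus 32, Fay 36.
The switch changes the winner from Ben to Fay.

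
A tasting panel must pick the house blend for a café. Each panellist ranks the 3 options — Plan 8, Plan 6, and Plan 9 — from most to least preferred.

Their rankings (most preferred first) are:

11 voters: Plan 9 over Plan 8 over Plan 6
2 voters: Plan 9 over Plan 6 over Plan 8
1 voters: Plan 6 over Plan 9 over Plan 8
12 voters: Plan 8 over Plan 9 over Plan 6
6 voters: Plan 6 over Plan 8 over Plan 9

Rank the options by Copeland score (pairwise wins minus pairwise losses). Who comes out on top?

Plan 8

Pairwise results:
  Plan 8 vs Plan 6: Plan 8 wins 23–9.
  Plan 8 vs Plan 9: Plan 8 wins 18–14.
  Plan 6 vs Plan 9: Plan 9 wins 25–7.
Copeland scores (wins − losses):
  Plan 8: 2 − 0 = 2
  Plan 6: 0 − 2 = -2
  Plan 9: 1 − 1 = 0
Plan 8 has the best Copeland score.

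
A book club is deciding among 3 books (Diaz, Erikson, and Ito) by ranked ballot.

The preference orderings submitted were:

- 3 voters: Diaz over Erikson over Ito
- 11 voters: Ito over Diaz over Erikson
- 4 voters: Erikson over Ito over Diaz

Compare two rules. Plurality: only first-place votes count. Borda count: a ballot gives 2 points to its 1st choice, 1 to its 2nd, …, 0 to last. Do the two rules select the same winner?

Yes

Plurality first-place counts: Diaz 3, Erikson 4, Ito 11 → Ito.
Borda totals: Diaz 17, Erikson 11, Ito 26 → Ito.
The two rules agree on Ito.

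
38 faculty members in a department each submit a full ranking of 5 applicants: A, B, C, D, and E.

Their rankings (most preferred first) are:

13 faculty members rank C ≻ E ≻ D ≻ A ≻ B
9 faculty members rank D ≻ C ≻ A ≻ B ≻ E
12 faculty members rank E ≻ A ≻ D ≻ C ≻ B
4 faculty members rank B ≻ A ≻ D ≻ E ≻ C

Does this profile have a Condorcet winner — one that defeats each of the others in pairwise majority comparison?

Head-to-head results (38 voters total):
A vs B: A wins 34–4.
A vs C: C wins 22–16.
A vs D: D wins 22–16.
A vs E: E wins 25–13.
B vs C: C wins 34–4.
B vs D: D wins 34–4.
B vs E: E wins 25–13.
C vs D: D wins 25–13.
C vs E: C wins 22–16.
D vs E: E wins 25–13.
No candidate beats all others: C beats E beats D beats C, a majority cycle.

No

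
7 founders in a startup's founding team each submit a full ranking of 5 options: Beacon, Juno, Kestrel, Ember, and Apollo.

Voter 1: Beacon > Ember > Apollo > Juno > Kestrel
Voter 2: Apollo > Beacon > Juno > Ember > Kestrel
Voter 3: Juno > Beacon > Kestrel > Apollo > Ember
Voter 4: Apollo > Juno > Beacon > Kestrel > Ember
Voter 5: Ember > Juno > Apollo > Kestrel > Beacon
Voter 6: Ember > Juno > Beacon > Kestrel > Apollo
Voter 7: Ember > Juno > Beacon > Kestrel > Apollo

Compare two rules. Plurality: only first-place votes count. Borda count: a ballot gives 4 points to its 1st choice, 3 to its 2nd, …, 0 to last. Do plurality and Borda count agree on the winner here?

Plurality first-place counts: Beacon 1, Juno 1, Kestrel 0, Ember 3, Apollo 2 → Ember.
Borda totals: Beacon 16, Juno 19, Kestrel 6, Ember 16, Apollo 13 → Juno.
The two rules disagree: plurality picks Ember, Borda picks Juno.

No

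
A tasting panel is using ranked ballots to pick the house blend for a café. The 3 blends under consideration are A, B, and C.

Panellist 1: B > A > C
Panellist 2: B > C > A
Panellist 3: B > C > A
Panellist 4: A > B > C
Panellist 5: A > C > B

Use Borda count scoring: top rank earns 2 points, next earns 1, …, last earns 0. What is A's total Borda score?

5

Borda scores:
  A: 1 + 0 + 0 + 2 + 2 = 5
  B: 2 + 2 + 2 + 1 + 0 = 7
  C: 0 + 1 + 1 + 0 + 1 = 3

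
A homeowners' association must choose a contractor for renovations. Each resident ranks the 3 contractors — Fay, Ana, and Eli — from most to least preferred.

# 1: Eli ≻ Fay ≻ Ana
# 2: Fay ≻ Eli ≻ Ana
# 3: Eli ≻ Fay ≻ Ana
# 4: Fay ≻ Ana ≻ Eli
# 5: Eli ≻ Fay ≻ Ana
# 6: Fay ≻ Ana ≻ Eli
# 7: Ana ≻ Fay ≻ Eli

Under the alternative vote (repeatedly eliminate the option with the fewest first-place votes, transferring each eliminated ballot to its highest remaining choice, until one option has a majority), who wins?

Round 1: Fay 3, Eli 3, Ana 1. Ana has the fewest and is eliminated.
Round 2: Fay 4, Eli 3. Fay has a majority.

Fay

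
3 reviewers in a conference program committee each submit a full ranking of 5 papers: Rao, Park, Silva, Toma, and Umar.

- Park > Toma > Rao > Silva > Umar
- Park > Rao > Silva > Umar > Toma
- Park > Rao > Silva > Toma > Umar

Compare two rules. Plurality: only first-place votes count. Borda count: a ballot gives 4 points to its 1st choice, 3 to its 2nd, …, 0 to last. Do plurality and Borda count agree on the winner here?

Plurality first-place counts: Rao 0, Park 3, Silva 0, Toma 0, Umar 0 → Park.
Borda totals: Rao 8, Park 12, Silva 5, Toma 4, Umar 1 → Park.
The two rules agree on Park.

Yes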